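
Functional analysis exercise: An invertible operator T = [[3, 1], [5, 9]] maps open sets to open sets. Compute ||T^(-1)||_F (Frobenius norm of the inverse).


det(T) = 3*9 - 1*5 = 22
T^(-1) = (1/22) * [[9, -1], [-5, 3]] = [[0.4091, -0.0455], [-0.2273, 0.1364]]
||T^(-1)||_F^2 = 0.4091^2 + (-0.0455)^2 + (-0.2273)^2 + 0.1364^2 = 0.2397
||T^(-1)||_F = sqrt(0.2397) = 0.4896

0.4896


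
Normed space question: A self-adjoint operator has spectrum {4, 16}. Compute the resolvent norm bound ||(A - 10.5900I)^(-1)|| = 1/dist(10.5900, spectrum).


dist(10.5900, {4, 16}) = min(|10.5900 - 4|, |10.5900 - 16|)
= min(6.5900, 5.4100) = 5.4100
Resolvent bound = 1/5.4100 = 0.1848

0.1848


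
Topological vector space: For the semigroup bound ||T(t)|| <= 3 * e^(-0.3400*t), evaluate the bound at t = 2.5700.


||T(2.5700)|| <= 3 * exp(-0.3400 * 2.5700)
= 3 * exp(-0.8738)
= 3 * 0.4174
= 1.2521

1.2521


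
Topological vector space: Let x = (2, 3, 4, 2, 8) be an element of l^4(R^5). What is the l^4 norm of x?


The l^4 norm = (sum |x_i|^4)^(1/4)
Sum of 4th powers = 16 + 81 + 256 + 16 + 4096 = 4465
||x||_4 = (4465)^(1/4) = 8.1744

8.1744


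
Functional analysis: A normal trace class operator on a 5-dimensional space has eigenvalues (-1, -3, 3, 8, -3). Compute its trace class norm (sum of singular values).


For a normal operator, singular values equal |eigenvalues|.
Trace norm = sum |lambda_i| = 1 + 3 + 3 + 8 + 3
= 18

18


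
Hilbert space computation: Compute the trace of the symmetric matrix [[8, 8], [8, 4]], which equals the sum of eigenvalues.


For a self-adjoint (symmetric) matrix, the eigenvalues are real.
The sum of eigenvalues equals the trace of the matrix.
trace = 8 + 4 = 12

12


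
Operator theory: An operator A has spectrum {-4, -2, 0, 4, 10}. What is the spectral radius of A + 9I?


Spectrum of A + 9I = {5, 7, 9, 13, 19}
Spectral radius = max |lambda| over the shifted spectrum
= max(5, 7, 9, 13, 19) = 19

19


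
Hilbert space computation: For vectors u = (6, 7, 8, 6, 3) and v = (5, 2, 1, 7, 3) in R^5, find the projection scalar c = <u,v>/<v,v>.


Computing <u,v> = 6*5 + 7*2 + 8*1 + 6*7 + 3*3 = 103
Computing <v,v> = 5^2 + 2^2 + 1^2 + 7^2 + 3^2 = 88
Projection coefficient = 103/88 = 1.1705

1.1705


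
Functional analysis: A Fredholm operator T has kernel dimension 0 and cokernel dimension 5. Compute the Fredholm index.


The Fredholm index is defined as ind(T) = dim(ker T) - dim(coker T)
= 0 - 5
= -5

-5


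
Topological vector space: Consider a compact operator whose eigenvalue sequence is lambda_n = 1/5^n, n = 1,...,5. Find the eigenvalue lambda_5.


The eigenvalue formula gives lambda_5 = 1/5^5
= 1/3125
= 3.2000e-04

3.2000e-04


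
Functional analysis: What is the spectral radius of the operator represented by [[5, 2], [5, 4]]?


For a 2x2 matrix, eigenvalues satisfy lambda^2 - (trace)*lambda + det = 0
trace = 5 + 4 = 9
det = 5*4 - 2*5 = 10
discriminant = 9^2 - 4*(10) = 41
spectral radius = max |eigenvalue| = 7.7016

7.7016


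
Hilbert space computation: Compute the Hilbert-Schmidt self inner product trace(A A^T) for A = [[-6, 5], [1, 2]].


trace(A * A^T) = sum of squares of all entries
= (-6)^2 + 5^2 + 1^2 + 2^2
= 36 + 25 + 1 + 4
= 66

66


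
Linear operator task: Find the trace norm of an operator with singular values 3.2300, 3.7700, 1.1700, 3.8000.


The nuclear norm is the sum of all singular values.
||T||_1 = 3.2300 + 3.7700 + 1.1700 + 3.8000
= 11.9700

11.9700


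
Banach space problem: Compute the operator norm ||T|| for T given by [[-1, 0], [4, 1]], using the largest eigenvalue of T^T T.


A^T A = [[17, 4], [4, 1]]
trace(A^T A) = 18, det(A^T A) = 1
discriminant = 18^2 - 4*1 = 320
Largest eigenvalue of A^T A = (trace + sqrt(disc))/2 = 17.9443
||T|| = sqrt(17.9443) = 4.2361

4.2361


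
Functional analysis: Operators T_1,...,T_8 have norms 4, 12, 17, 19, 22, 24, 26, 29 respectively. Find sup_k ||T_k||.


By the Uniform Boundedness Principle, the supremum of norms is finite.
sup_k ||T_k|| = max(4, 12, 17, 19, 22, 24, 26, 29) = 29

29


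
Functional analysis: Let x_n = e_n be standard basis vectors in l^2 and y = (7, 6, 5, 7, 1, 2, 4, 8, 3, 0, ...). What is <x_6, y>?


x_6 = e_6 is the standard basis vector with 1 in position 6.
<x_6, y> = y_6 = 2
As n -> infinity, <x_n, y> -> 0, confirming weak convergence of (x_n) to 0.

2


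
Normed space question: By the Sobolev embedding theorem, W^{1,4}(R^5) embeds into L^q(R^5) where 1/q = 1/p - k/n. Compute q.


Using the Sobolev embedding formula: 1/q = 1/p - k/n
1/q = 1/4 - 1/5 = 1/20
q = 1/(1/20) = 20

20.0000


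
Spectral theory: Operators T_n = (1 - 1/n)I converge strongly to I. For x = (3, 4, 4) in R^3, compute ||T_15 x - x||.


T_15 x - x = (1 - 1/15)x - x = -x/15
||x|| = sqrt(41) = 6.4031
||T_15 x - x|| = ||x||/15 = 6.4031/15 = 0.4269

0.4269


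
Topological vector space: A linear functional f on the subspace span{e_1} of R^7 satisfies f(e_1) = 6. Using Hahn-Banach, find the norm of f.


The norm of f is given by ||f|| = sup_{||x||=1} |f(x)|.
On span{e_1}, ||e_1|| = 1, so ||f|| = |f(e_1)| / ||e_1||
= |6| / 1 = 6.0000

6.0000


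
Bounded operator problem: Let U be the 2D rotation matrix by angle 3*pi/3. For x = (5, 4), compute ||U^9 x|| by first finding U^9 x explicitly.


U is a rotation by theta = 3*pi/3
U^9 = rotation by 9*theta = 27*pi/3 = 3*pi/3 (mod 2*pi)
cos(3*pi/3) = -1.0000, sin(3*pi/3) = 0.0000
U^9 x = (-1.0000 * 5 - 0.0000 * 4, 0.0000 * 5 + -1.0000 * 4)
= (-5.0000, -4.0000)
||U^9 x|| = sqrt((-5.0000)^2 + (-4.0000)^2) = sqrt(41.0000) = 6.4031

6.4031


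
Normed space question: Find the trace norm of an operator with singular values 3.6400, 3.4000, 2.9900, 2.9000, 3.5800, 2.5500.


The nuclear norm is the sum of all singular values.
||T||_1 = 3.6400 + 3.4000 + 2.9900 + 2.9000 + 3.5800 + 2.5500
= 19.0600

19.0600


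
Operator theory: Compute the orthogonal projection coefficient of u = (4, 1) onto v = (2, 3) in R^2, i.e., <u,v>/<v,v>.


Computing <u,v> = 4*2 + 1*3 = 11
Computing <v,v> = 2^2 + 3^2 = 13
Projection coefficient = 11/13 = 0.8462

0.8462


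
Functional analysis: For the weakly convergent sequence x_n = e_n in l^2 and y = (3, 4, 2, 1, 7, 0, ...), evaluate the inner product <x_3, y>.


x_3 = e_3 is the standard basis vector with 1 in position 3.
<x_3, y> = y_3 = 2
As n -> infinity, <x_n, y> -> 0, confirming weak convergence of (x_n) to 0.

2


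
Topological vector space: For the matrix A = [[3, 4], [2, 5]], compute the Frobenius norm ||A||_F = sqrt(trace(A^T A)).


||A||_F^2 = sum a_ij^2
= 3^2 + 4^2 + 2^2 + 5^2
= 9 + 16 + 4 + 25 = 54
||A||_F = sqrt(54) = 7.3485

7.3485


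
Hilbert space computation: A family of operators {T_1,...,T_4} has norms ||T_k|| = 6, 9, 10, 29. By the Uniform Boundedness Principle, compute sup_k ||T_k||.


By the Uniform Boundedness Principle, the supremum of norms is finite.
sup_k ||T_k|| = max(6, 9, 10, 29) = 29

29


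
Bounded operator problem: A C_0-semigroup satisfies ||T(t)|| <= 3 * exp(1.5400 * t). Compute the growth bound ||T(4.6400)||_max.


||T(4.6400)|| <= 3 * exp(1.5400 * 4.6400)
= 3 * exp(7.1456)
= 3 * 1268.5122
= 3805.5366

3805.5366


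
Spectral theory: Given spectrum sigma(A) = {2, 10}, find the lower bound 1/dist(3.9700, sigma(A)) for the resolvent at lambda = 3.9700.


dist(3.9700, {2, 10}) = min(|3.9700 - 2|, |3.9700 - 10|)
= min(1.9700, 6.0300) = 1.9700
Resolvent bound = 1/1.9700 = 0.5076

0.5076


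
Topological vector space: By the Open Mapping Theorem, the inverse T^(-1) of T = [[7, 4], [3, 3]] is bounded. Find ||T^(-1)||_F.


det(T) = 7*3 - 4*3 = 9
T^(-1) = (1/9) * [[3, -4], [-3, 7]] = [[0.3333, -0.4444], [-0.3333, 0.7778]]
||T^(-1)||_F^2 = 0.3333^2 + (-0.4444)^2 + (-0.3333)^2 + 0.7778^2 = 1.0247
||T^(-1)||_F = sqrt(1.0247) = 1.0123

1.0123


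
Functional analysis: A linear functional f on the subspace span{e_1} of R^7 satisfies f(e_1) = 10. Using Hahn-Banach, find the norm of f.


The norm of f is given by ||f|| = sup_{||x||=1} |f(x)|.
On span{e_1}, ||e_1|| = 1, so ||f|| = |f(e_1)| / ||e_1||
= |10| / 1 = 10.0000

10.0000


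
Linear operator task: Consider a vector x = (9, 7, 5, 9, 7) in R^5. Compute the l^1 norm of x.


The l^1 norm equals the sum of absolute values of all components.
||x||_1 = 9 + 7 + 5 + 9 + 7
= 37

37.0000


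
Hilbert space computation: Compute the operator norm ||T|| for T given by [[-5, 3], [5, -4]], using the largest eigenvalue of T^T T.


A^T A = [[50, -35], [-35, 25]]
trace(A^T A) = 75, det(A^T A) = 25
discriminant = 75^2 - 4*25 = 5525
Largest eigenvalue of A^T A = (trace + sqrt(disc))/2 = 74.6652
||T|| = sqrt(74.6652) = 8.6409

8.6409


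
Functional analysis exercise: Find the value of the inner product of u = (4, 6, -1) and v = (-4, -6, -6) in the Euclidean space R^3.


Computing the standard inner product <u, v> = sum u_i * v_i
= 4*-4 + 6*-6 + -1*-6
= -16 + -36 + 6
= -46

-46


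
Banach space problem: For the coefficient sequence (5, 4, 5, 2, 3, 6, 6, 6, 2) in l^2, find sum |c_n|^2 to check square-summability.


sum |c_n|^2 = 5^2 + 4^2 + 5^2 + 2^2 + 3^2 + 6^2 + 6^2 + 6^2 + 2^2
= 25 + 16 + 25 + 4 + 9 + 36 + 36 + 36 + 4
= 191

191


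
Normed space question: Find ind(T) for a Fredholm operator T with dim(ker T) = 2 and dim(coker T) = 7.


The Fredholm index is defined as ind(T) = dim(ker T) - dim(coker T)
= 2 - 7
= -5

-5


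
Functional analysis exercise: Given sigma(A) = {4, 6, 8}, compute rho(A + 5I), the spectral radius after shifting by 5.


Spectrum of A + 5I = {9, 11, 13}
Spectral radius = max |lambda| over the shifted spectrum
= max(9, 11, 13) = 13

13


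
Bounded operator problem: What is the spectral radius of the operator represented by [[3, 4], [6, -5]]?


For a 2x2 matrix, eigenvalues satisfy lambda^2 - (trace)*lambda + det = 0
trace = 3 + -5 = -2
det = 3*-5 - 4*6 = -39
discriminant = (-2)^2 - 4*(-39) = 160
spectral radius = max |eigenvalue| = 7.3246

7.3246


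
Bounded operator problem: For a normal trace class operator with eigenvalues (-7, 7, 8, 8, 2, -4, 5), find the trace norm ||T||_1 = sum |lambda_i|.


For a normal operator, singular values equal |eigenvalues|.
Trace norm = sum |lambda_i| = 7 + 7 + 8 + 8 + 2 + 4 + 5
= 41

41


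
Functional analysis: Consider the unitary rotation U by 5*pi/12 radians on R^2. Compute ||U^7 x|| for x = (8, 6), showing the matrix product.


U is a rotation by theta = 5*pi/12
U^7 = rotation by 7*theta = 35*pi/12 = 11*pi/12 (mod 2*pi)
cos(11*pi/12) = -0.9659, sin(11*pi/12) = 0.2588
U^7 x = (-0.9659 * 8 - 0.2588 * 6, 0.2588 * 8 + -0.9659 * 6)
= (-9.2803, -3.7250)
||U^7 x|| = sqrt((-9.2803)^2 + (-3.7250)^2) = sqrt(100.0000) = 10.0000

10.0000


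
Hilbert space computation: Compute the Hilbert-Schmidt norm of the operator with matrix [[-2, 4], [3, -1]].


The Hilbert-Schmidt norm is sqrt(sum of squares of all entries).
Sum of squares = (-2)^2 + 4^2 + 3^2 + (-1)^2
= 4 + 16 + 9 + 1 = 30
||T||_HS = sqrt(30) = 5.4772

5.4772


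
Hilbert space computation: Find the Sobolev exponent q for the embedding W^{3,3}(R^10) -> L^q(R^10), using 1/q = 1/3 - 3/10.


Using the Sobolev embedding formula: 1/q = 1/p - k/n
1/q = 1/3 - 3/10 = 1/30
q = 1/(1/30) = 30

30.0000


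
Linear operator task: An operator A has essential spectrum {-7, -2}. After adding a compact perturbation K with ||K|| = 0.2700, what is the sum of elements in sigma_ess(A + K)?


By Weyl's theorem, the essential spectrum is invariant under compact perturbations.
sigma_ess(A + K) = sigma_ess(A) = {-7, -2}
Sum = -7 + -2 = -9

-9


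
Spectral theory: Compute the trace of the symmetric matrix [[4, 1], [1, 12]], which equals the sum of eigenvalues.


For a self-adjoint (symmetric) matrix, the eigenvalues are real.
The sum of eigenvalues equals the trace of the matrix.
trace = 4 + 12 = 16

16


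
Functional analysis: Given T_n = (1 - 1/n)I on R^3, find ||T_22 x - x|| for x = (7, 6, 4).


T_22 x - x = (1 - 1/22)x - x = -x/22
||x|| = sqrt(101) = 10.0499
||T_22 x - x|| = ||x||/22 = 10.0499/22 = 0.4568

0.4568


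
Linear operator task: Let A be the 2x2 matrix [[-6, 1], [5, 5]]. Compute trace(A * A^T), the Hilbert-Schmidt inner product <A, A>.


trace(A * A^T) = sum of squares of all entries
= (-6)^2 + 1^2 + 5^2 + 5^2
= 36 + 1 + 25 + 25
= 87

87


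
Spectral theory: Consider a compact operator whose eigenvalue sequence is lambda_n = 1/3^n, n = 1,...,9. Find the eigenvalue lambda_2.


The eigenvalue formula gives lambda_2 = 1/3^2
= 1/9
= 0.1111

0.1111


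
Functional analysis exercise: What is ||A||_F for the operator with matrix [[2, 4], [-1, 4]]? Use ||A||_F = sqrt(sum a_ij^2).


||A||_F^2 = sum a_ij^2
= 2^2 + 4^2 + (-1)^2 + 4^2
= 4 + 16 + 1 + 16 = 37
||A||_F = sqrt(37) = 6.0828

6.0828


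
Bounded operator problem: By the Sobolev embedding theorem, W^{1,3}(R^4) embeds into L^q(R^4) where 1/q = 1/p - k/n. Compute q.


Using the Sobolev embedding formula: 1/q = 1/p - k/n
1/q = 1/3 - 1/4 = 1/12
q = 1/(1/12) = 12

12.0000


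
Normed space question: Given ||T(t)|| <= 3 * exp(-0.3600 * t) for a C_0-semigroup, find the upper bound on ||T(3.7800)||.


||T(3.7800)|| <= 3 * exp(-0.3600 * 3.7800)
= 3 * exp(-1.3608)
= 3 * 0.2565
= 0.7694

0.7694


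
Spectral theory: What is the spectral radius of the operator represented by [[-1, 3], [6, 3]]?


For a 2x2 matrix, eigenvalues satisfy lambda^2 - (trace)*lambda + det = 0
trace = -1 + 3 = 2
det = -1*3 - 3*6 = -21
discriminant = 2^2 - 4*(-21) = 88
spectral radius = max |eigenvalue| = 5.6904

5.6904


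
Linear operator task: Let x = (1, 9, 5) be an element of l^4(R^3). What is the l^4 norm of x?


The l^4 norm = (sum |x_i|^4)^(1/4)
Sum of 4th powers = 1 + 6561 + 625 = 7187
||x||_4 = (7187)^(1/4) = 9.2074

9.2074


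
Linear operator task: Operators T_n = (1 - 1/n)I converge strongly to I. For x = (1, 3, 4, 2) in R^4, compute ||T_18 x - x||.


T_18 x - x = (1 - 1/18)x - x = -x/18
||x|| = sqrt(30) = 5.4772
||T_18 x - x|| = ||x||/18 = 5.4772/18 = 0.3043

0.3043


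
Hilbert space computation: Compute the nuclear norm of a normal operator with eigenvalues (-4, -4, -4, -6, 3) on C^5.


For a normal operator, singular values equal |eigenvalues|.
Trace norm = sum |lambda_i| = 4 + 4 + 4 + 6 + 3
= 21

21


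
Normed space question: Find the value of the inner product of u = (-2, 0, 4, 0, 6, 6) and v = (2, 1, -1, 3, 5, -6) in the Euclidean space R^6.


Computing the standard inner product <u, v> = sum u_i * v_i
= -2*2 + 0*1 + 4*-1 + 0*3 + 6*5 + 6*-6
= -4 + 0 + -4 + 0 + 30 + -36
= -14

-14


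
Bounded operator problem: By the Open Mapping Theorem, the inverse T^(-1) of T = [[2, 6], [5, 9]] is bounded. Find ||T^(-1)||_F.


det(T) = 2*9 - 6*5 = -12
T^(-1) = (1/-12) * [[9, -6], [-5, 2]] = [[-0.7500, 0.5000], [0.4167, -0.1667]]
||T^(-1)||_F^2 = (-0.7500)^2 + 0.5000^2 + 0.4167^2 + (-0.1667)^2 = 1.0139
||T^(-1)||_F = sqrt(1.0139) = 1.0069

1.0069


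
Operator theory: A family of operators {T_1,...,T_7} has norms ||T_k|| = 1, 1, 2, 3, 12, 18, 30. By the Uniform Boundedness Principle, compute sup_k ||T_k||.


By the Uniform Boundedness Principle, the supremum of norms is finite.
sup_k ||T_k|| = max(1, 1, 2, 3, 12, 18, 30) = 30

30


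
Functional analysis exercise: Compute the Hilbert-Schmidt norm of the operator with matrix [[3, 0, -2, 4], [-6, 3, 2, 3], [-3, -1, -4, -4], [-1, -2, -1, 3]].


The Hilbert-Schmidt norm is sqrt(sum of squares of all entries).
Sum of squares = 3^2 + 0^2 + (-2)^2 + 4^2 + (-6)^2 + 3^2 + 2^2 + 3^2 + (-3)^2 + (-1)^2 + (-4)^2 + (-4)^2 + (-1)^2 + (-2)^2 + (-1)^2 + 3^2
= 9 + 0 + 4 + 16 + 36 + 9 + 4 + 9 + 9 + 1 + 16 + 16 + 1 + 4 + 1 + 9 = 144
||T||_HS = sqrt(144) = 12.0000

12.0000


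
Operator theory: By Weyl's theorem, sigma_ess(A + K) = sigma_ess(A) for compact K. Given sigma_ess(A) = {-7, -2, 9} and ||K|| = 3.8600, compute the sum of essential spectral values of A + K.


By Weyl's theorem, the essential spectrum is invariant under compact perturbations.
sigma_ess(A + K) = sigma_ess(A) = {-7, -2, 9}
Sum = -7 + -2 + 9 = 0

0


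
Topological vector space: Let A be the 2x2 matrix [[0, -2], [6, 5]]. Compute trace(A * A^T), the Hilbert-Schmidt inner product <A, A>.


trace(A * A^T) = sum of squares of all entries
= 0^2 + (-2)^2 + 6^2 + 5^2
= 0 + 4 + 36 + 25
= 65

65


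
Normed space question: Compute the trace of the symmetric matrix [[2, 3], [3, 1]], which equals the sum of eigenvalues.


For a self-adjoint (symmetric) matrix, the eigenvalues are real.
The sum of eigenvalues equals the trace of the matrix.
trace = 2 + 1 = 3

3


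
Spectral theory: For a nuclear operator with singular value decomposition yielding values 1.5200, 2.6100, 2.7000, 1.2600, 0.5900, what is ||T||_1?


The nuclear norm is the sum of all singular values.
||T||_1 = 1.5200 + 2.6100 + 2.7000 + 1.2600 + 0.5900
= 8.6800

8.6800


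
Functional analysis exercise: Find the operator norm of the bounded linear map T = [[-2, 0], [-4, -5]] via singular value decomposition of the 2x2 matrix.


A^T A = [[20, 20], [20, 25]]
trace(A^T A) = 45, det(A^T A) = 100
discriminant = 45^2 - 4*100 = 1625
Largest eigenvalue of A^T A = (trace + sqrt(disc))/2 = 42.6556
||T|| = sqrt(42.6556) = 6.5311

6.5311


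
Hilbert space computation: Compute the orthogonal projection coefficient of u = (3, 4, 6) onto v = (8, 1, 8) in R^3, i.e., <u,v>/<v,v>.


Computing <u,v> = 3*8 + 4*1 + 6*8 = 76
Computing <v,v> = 8^2 + 1^2 + 8^2 = 129
Projection coefficient = 76/129 = 0.5891

0.5891


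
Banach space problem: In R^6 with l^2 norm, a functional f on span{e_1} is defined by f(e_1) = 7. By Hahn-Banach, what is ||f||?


The norm of f is given by ||f|| = sup_{||x||=1} |f(x)|.
On span{e_1}, ||e_1|| = 1, so ||f|| = |f(e_1)| / ||e_1||
= |7| / 1 = 7.0000

7.0000


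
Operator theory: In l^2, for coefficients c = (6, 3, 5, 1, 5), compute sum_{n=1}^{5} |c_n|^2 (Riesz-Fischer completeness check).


sum |c_n|^2 = 6^2 + 3^2 + 5^2 + 1^2 + 5^2
= 36 + 9 + 25 + 1 + 25
= 96

96


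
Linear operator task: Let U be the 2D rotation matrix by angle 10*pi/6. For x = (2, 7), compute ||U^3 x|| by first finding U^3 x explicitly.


U is a rotation by theta = 10*pi/6
U^3 = rotation by 3*theta = 30*pi/6 = 6*pi/6 (mod 2*pi)
cos(6*pi/6) = -1.0000, sin(6*pi/6) = 0.0000
U^3 x = (-1.0000 * 2 - 0.0000 * 7, 0.0000 * 2 + -1.0000 * 7)
= (-2.0000, -7.0000)
||U^3 x|| = sqrt((-2.0000)^2 + (-7.0000)^2) = sqrt(53.0000) = 7.2801

7.2801


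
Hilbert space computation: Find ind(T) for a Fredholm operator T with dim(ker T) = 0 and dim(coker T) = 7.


The Fredholm index is defined as ind(T) = dim(ker T) - dim(coker T)
= 0 - 7
= -7

-7


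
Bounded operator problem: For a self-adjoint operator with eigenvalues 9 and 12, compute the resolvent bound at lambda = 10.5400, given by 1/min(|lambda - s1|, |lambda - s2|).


dist(10.5400, {9, 12}) = min(|10.5400 - 9|, |10.5400 - 12|)
= min(1.5400, 1.4600) = 1.4600
Resolvent bound = 1/1.4600 = 0.6849

0.6849


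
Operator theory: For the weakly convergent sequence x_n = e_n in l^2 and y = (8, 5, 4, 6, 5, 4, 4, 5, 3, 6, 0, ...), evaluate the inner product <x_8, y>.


x_8 = e_8 is the standard basis vector with 1 in position 8.
<x_8, y> = y_8 = 5
As n -> infinity, <x_n, y> -> 0, confirming weak convergence of (x_n) to 0.

5


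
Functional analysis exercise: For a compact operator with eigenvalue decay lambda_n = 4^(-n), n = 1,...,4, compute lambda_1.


The eigenvalue formula gives lambda_1 = 1/4^1
= 1/4
= 0.2500

0.2500


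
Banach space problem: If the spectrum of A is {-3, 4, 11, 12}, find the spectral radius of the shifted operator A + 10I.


Spectrum of A + 10I = {7, 14, 21, 22}
Spectral radius = max |lambda| over the shifted spectrum
= max(7, 14, 21, 22) = 22

22


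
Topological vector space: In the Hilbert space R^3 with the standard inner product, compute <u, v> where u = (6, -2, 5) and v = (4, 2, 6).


Computing the standard inner product <u, v> = sum u_i * v_i
= 6*4 + -2*2 + 5*6
= 24 + -4 + 30
= 50

50


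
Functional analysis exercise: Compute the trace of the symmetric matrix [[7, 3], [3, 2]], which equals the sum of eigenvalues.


For a self-adjoint (symmetric) matrix, the eigenvalues are real.
The sum of eigenvalues equals the trace of the matrix.
trace = 7 + 2 = 9

9


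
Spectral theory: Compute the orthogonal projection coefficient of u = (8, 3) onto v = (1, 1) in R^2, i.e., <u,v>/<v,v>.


Computing <u,v> = 8*1 + 3*1 = 11
Computing <v,v> = 1^2 + 1^2 = 2
Projection coefficient = 11/2 = 5.5000

5.5000


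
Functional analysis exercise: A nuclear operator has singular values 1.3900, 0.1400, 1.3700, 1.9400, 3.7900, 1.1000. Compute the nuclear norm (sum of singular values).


The nuclear norm is the sum of all singular values.
||T||_1 = 1.3900 + 0.1400 + 1.3700 + 1.9400 + 3.7900 + 1.1000
= 9.7300

9.7300


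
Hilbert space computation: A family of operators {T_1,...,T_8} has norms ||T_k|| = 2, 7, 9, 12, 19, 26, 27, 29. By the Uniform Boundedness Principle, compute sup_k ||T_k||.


By the Uniform Boundedness Principle, the supremum of norms is finite.
sup_k ||T_k|| = max(2, 7, 9, 12, 19, 26, 27, 29) = 29

29


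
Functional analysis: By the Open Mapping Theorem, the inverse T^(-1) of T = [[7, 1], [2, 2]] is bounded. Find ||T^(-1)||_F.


det(T) = 7*2 - 1*2 = 12
T^(-1) = (1/12) * [[2, -1], [-2, 7]] = [[0.1667, -0.0833], [-0.1667, 0.5833]]
||T^(-1)||_F^2 = 0.1667^2 + (-0.0833)^2 + (-0.1667)^2 + 0.5833^2 = 0.4028
||T^(-1)||_F = sqrt(0.4028) = 0.6346

0.6346


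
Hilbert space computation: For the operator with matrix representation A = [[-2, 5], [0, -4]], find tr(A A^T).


trace(A * A^T) = sum of squares of all entries
= (-2)^2 + 5^2 + 0^2 + (-4)^2
= 4 + 25 + 0 + 16
= 45

45


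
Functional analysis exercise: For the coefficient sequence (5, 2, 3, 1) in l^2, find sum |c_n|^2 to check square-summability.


sum |c_n|^2 = 5^2 + 2^2 + 3^2 + 1^2
= 25 + 4 + 9 + 1
= 39

39


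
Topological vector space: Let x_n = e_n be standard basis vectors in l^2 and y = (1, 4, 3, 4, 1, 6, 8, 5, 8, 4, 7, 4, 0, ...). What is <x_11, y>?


x_11 = e_11 is the standard basis vector with 1 in position 11.
<x_11, y> = y_11 = 7
As n -> infinity, <x_n, y> -> 0, confirming weak convergence of (x_n) to 0.

7


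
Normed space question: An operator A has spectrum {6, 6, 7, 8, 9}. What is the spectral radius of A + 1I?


Spectrum of A + 1I = {7, 7, 8, 9, 10}
Spectral radius = max |lambda| over the shifted spectrum
= max(7, 7, 8, 9, 10) = 10

10


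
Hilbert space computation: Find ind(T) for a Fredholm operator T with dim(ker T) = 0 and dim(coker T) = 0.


The Fredholm index is defined as ind(T) = dim(ker T) - dim(coker T)
= 0 - 0
= 0

0


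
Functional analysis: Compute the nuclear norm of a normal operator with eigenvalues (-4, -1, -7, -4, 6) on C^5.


For a normal operator, singular values equal |eigenvalues|.
Trace norm = sum |lambda_i| = 4 + 1 + 7 + 4 + 6
= 22

22


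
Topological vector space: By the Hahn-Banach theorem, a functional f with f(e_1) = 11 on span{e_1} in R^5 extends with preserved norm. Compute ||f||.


The norm of f is given by ||f|| = sup_{||x||=1} |f(x)|.
On span{e_1}, ||e_1|| = 1, so ||f|| = |f(e_1)| / ||e_1||
= |11| / 1 = 11.0000

11.0000


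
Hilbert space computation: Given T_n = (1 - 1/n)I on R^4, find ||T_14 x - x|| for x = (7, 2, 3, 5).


T_14 x - x = (1 - 1/14)x - x = -x/14
||x|| = sqrt(87) = 9.3274
||T_14 x - x|| = ||x||/14 = 9.3274/14 = 0.6662

0.6662


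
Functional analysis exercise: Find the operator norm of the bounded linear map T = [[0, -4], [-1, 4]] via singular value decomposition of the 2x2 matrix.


A^T A = [[1, -4], [-4, 32]]
trace(A^T A) = 33, det(A^T A) = 16
discriminant = 33^2 - 4*16 = 1025
Largest eigenvalue of A^T A = (trace + sqrt(disc))/2 = 32.5078
||T|| = sqrt(32.5078) = 5.7016

5.7016


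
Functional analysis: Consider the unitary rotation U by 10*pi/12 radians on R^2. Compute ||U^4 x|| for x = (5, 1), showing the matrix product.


U is a rotation by theta = 10*pi/12
U^4 = rotation by 4*theta = 40*pi/12 = 16*pi/12 (mod 2*pi)
cos(16*pi/12) = -0.5000, sin(16*pi/12) = -0.8660
U^4 x = (-0.5000 * 5 - -0.8660 * 1, -0.8660 * 5 + -0.5000 * 1)
= (-1.6340, -4.8301)
||U^4 x|| = sqrt((-1.6340)^2 + (-4.8301)^2) = sqrt(26.0000) = 5.0990

5.0990


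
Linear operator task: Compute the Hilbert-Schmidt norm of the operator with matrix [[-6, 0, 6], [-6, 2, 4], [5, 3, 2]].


The Hilbert-Schmidt norm is sqrt(sum of squares of all entries).
Sum of squares = (-6)^2 + 0^2 + 6^2 + (-6)^2 + 2^2 + 4^2 + 5^2 + 3^2 + 2^2
= 36 + 0 + 36 + 36 + 4 + 16 + 25 + 9 + 4 = 166
||T||_HS = sqrt(166) = 12.8841

12.8841


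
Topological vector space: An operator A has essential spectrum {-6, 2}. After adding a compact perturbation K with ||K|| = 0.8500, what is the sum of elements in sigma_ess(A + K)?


By Weyl's theorem, the essential spectrum is invariant under compact perturbations.
sigma_ess(A + K) = sigma_ess(A) = {-6, 2}
Sum = -6 + 2 = -4

-4


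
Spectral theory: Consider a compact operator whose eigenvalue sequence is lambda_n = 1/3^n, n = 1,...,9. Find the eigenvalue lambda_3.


The eigenvalue formula gives lambda_3 = 1/3^3
= 1/27
= 0.0370

0.0370


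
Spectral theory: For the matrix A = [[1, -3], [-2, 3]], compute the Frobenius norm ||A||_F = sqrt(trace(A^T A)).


||A||_F^2 = sum a_ij^2
= 1^2 + (-3)^2 + (-2)^2 + 3^2
= 1 + 9 + 4 + 9 = 23
||A||_F = sqrt(23) = 4.7958

4.7958


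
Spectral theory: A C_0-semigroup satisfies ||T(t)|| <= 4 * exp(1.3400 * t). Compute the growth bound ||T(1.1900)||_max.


||T(1.1900)|| <= 4 * exp(1.3400 * 1.1900)
= 4 * exp(1.5946)
= 4 * 4.9264
= 19.7054

19.7054


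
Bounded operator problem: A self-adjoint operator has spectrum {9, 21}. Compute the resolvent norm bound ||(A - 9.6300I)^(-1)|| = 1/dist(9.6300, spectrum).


dist(9.6300, {9, 21}) = min(|9.6300 - 9|, |9.6300 - 21|)
= min(0.6300, 11.3700) = 0.6300
Resolvent bound = 1/0.6300 = 1.5873

1.5873


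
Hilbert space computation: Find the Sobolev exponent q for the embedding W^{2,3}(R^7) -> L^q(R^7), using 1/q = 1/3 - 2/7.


Using the Sobolev embedding formula: 1/q = 1/p - k/n
1/q = 1/3 - 2/7 = 1/21
q = 1/(1/21) = 21

21.0000


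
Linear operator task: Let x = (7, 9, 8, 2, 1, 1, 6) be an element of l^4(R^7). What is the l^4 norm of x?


The l^4 norm = (sum |x_i|^4)^(1/4)
Sum of 4th powers = 2401 + 6561 + 4096 + 16 + 1 + 1 + 1296 = 14372
||x||_4 = (14372)^(1/4) = 10.9491

10.9491


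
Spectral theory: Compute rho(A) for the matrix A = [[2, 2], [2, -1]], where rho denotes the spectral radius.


For a 2x2 matrix, eigenvalues satisfy lambda^2 - (trace)*lambda + det = 0
trace = 2 + -1 = 1
det = 2*-1 - 2*2 = -6
discriminant = 1^2 - 4*(-6) = 25
spectral radius = max |eigenvalue| = 3.0000

3.0000


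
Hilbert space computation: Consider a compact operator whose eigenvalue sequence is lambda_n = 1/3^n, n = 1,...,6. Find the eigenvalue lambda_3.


The eigenvalue formula gives lambda_3 = 1/3^3
= 1/27
= 0.0370

0.0370


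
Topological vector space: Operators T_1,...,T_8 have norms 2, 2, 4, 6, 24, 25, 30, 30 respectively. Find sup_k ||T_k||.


By the Uniform Boundedness Principle, the supremum of norms is finite.
sup_k ||T_k|| = max(2, 2, 4, 6, 24, 25, 30, 30) = 30

30


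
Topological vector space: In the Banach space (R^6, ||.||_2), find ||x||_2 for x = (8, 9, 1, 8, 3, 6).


The l^2 norm = (sum |x_i|^2)^(1/2)
Sum of 2th powers = 64 + 81 + 1 + 64 + 9 + 36 = 255
||x||_2 = (255)^(1/2) = 15.9687

15.9687


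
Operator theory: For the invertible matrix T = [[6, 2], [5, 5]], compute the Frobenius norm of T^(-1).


det(T) = 6*5 - 2*5 = 20
T^(-1) = (1/20) * [[5, -2], [-5, 6]] = [[0.2500, -0.1000], [-0.2500, 0.3000]]
||T^(-1)||_F^2 = 0.2500^2 + (-0.1000)^2 + (-0.2500)^2 + 0.3000^2 = 0.2250
||T^(-1)||_F = sqrt(0.2250) = 0.4743

0.4743


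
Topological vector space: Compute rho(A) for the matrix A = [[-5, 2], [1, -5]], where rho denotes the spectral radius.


For a 2x2 matrix, eigenvalues satisfy lambda^2 - (trace)*lambda + det = 0
trace = -5 + -5 = -10
det = -5*-5 - 2*1 = 23
discriminant = (-10)^2 - 4*(23) = 8
spectral radius = max |eigenvalue| = 6.4142

6.4142


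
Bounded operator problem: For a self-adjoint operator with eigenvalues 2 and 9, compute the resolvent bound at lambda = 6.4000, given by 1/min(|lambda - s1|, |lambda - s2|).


dist(6.4000, {2, 9}) = min(|6.4000 - 2|, |6.4000 - 9|)
= min(4.4000, 2.6000) = 2.6000
Resolvent bound = 1/2.6000 = 0.3846

0.3846


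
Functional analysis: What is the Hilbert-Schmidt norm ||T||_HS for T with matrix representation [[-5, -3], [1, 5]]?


The Hilbert-Schmidt norm is sqrt(sum of squares of all entries).
Sum of squares = (-5)^2 + (-3)^2 + 1^2 + 5^2
= 25 + 9 + 1 + 25 = 60
||T||_HS = sqrt(60) = 7.7460

7.7460


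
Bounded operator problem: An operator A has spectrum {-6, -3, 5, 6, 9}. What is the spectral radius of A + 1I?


Spectrum of A + 1I = {-5, -2, 6, 7, 10}
Spectral radius = max |lambda| over the shifted spectrum
= max(5, 2, 6, 7, 10) = 10

10


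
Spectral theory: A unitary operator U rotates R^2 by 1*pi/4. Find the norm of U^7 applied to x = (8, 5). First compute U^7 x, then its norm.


U is a rotation by theta = 1*pi/4
U^7 = rotation by 7*theta = 7*pi/4
cos(7*pi/4) = 0.7071, sin(7*pi/4) = -0.7071
U^7 x = (0.7071 * 8 - -0.7071 * 5, -0.7071 * 8 + 0.7071 * 5)
= (9.1924, -2.1213)
||U^7 x|| = sqrt(9.1924^2 + (-2.1213)^2) = sqrt(89.0000) = 9.4340

9.4340


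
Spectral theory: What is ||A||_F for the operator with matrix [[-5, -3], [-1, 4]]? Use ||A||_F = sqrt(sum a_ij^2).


||A||_F^2 = sum a_ij^2
= (-5)^2 + (-3)^2 + (-1)^2 + 4^2
= 25 + 9 + 1 + 16 = 51
||A||_F = sqrt(51) = 7.1414

7.1414


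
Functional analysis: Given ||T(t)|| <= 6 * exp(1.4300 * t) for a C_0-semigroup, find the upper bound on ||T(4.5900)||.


||T(4.5900)|| <= 6 * exp(1.4300 * 4.5900)
= 6 * exp(6.5637)
= 6 * 708.8897
= 4253.3384

4253.3384


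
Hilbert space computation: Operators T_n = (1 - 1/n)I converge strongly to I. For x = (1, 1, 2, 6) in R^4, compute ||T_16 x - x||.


T_16 x - x = (1 - 1/16)x - x = -x/16
||x|| = sqrt(42) = 6.4807
||T_16 x - x|| = ||x||/16 = 6.4807/16 = 0.4050

0.4050


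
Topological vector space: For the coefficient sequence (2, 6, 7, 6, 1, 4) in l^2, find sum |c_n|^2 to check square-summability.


sum |c_n|^2 = 2^2 + 6^2 + 7^2 + 6^2 + 1^2 + 4^2
= 4 + 36 + 49 + 36 + 1 + 16
= 142

142


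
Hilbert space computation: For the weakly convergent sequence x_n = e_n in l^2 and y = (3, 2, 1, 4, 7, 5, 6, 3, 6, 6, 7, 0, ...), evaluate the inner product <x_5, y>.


x_5 = e_5 is the standard basis vector with 1 in position 5.
<x_5, y> = y_5 = 7
As n -> infinity, <x_n, y> -> 0, confirming weak convergence of (x_n) to 0.

7


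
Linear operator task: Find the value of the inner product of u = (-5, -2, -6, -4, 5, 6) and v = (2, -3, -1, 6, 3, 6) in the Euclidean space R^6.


Computing the standard inner product <u, v> = sum u_i * v_i
= -5*2 + -2*-3 + -6*-1 + -4*6 + 5*3 + 6*6
= -10 + 6 + 6 + -24 + 15 + 36
= 29

29


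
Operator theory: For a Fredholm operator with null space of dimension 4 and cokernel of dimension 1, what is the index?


The Fredholm index is defined as ind(T) = dim(ker T) - dim(coker T)
= 4 - 1
= 3

3


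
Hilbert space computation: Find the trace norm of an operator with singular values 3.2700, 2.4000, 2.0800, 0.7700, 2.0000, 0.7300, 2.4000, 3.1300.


The nuclear norm is the sum of all singular values.
||T||_1 = 3.2700 + 2.4000 + 2.0800 + 0.7700 + 2.0000 + 0.7300 + 2.4000 + 3.1300
= 16.7800

16.7800


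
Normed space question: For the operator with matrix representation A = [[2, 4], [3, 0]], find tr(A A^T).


trace(A * A^T) = sum of squares of all entries
= 2^2 + 4^2 + 3^2 + 0^2
= 4 + 16 + 9 + 0
= 29

29


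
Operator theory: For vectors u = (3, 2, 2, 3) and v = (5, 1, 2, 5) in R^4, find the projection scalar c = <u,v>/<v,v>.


Computing <u,v> = 3*5 + 2*1 + 2*2 + 3*5 = 36
Computing <v,v> = 5^2 + 1^2 + 2^2 + 5^2 = 55
Projection coefficient = 36/55 = 0.6545

0.6545


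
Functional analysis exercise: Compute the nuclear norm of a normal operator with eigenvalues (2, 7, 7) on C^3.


For a normal operator, singular values equal |eigenvalues|.
Trace norm = sum |lambda_i| = 2 + 7 + 7
= 16

16


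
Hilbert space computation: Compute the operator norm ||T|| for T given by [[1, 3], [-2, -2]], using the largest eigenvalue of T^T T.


A^T A = [[5, 7], [7, 13]]
trace(A^T A) = 18, det(A^T A) = 16
discriminant = 18^2 - 4*16 = 260
Largest eigenvalue of A^T A = (trace + sqrt(disc))/2 = 17.0623
||T|| = sqrt(17.0623) = 4.1306

4.1306


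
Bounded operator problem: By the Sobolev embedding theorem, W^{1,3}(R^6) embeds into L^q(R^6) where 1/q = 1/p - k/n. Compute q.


Using the Sobolev embedding formula: 1/q = 1/p - k/n
1/q = 1/3 - 1/6 = 1/6
q = 1/(1/6) = 6

6.0000


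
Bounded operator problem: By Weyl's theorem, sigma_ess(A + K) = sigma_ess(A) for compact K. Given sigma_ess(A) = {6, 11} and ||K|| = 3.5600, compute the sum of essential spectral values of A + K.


By Weyl's theorem, the essential spectrum is invariant under compact perturbations.
sigma_ess(A + K) = sigma_ess(A) = {6, 11}
Sum = 6 + 11 = 17

17


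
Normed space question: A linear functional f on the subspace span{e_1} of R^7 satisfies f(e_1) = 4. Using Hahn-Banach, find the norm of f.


The norm of f is given by ||f|| = sup_{||x||=1} |f(x)|.
On span{e_1}, ||e_1|| = 1, so ||f|| = |f(e_1)| / ||e_1||
= |4| / 1 = 4.0000

4.0000


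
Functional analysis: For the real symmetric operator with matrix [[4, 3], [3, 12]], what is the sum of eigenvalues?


For a self-adjoint (symmetric) matrix, the eigenvalues are real.
The sum of eigenvalues equals the trace of the matrix.
trace = 4 + 12 = 16

16


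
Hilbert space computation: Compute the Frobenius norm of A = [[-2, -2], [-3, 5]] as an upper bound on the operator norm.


||A||_F^2 = sum a_ij^2
= (-2)^2 + (-2)^2 + (-3)^2 + 5^2
= 4 + 4 + 9 + 25 = 42
||A||_F = sqrt(42) = 6.4807

6.4807


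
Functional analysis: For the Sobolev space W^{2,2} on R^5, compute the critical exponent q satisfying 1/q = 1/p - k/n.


Using the Sobolev embedding formula: 1/q = 1/p - k/n
1/q = 1/2 - 2/5 = 1/10
q = 1/(1/10) = 10

10.0000


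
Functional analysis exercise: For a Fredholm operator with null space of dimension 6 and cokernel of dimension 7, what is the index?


The Fredholm index is defined as ind(T) = dim(ker T) - dim(coker T)
= 6 - 7
= -1

-1


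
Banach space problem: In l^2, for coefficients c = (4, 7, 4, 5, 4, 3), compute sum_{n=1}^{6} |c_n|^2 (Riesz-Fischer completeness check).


sum |c_n|^2 = 4^2 + 7^2 + 4^2 + 5^2 + 4^2 + 3^2
= 16 + 49 + 16 + 25 + 16 + 9
= 131

131


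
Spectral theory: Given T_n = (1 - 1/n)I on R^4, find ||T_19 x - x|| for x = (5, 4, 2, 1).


T_19 x - x = (1 - 1/19)x - x = -x/19
||x|| = sqrt(46) = 6.7823
||T_19 x - x|| = ||x||/19 = 6.7823/19 = 0.3570

0.3570


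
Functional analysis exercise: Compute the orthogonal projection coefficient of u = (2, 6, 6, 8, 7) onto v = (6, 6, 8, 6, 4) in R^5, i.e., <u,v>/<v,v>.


Computing <u,v> = 2*6 + 6*6 + 6*8 + 8*6 + 7*4 = 172
Computing <v,v> = 6^2 + 6^2 + 8^2 + 6^2 + 4^2 = 188
Projection coefficient = 172/188 = 0.9149

0.9149


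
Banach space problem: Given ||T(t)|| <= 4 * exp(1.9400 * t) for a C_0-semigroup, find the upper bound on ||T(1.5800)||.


||T(1.5800)|| <= 4 * exp(1.9400 * 1.5800)
= 4 * exp(3.0652)
= 4 * 21.4387
= 85.7550

85.7550


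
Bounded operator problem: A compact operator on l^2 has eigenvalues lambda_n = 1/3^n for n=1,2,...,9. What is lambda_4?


The eigenvalue formula gives lambda_4 = 1/3^4
= 1/81
= 0.0123

0.0123


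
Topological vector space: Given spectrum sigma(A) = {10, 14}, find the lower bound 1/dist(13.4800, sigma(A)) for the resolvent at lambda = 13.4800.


dist(13.4800, {10, 14}) = min(|13.4800 - 10|, |13.4800 - 14|)
= min(3.4800, 0.5200) = 0.5200
Resolvent bound = 1/0.5200 = 1.9231

1.9231


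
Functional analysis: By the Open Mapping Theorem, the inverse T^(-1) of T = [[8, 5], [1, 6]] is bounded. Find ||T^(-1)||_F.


det(T) = 8*6 - 5*1 = 43
T^(-1) = (1/43) * [[6, -5], [-1, 8]] = [[0.1395, -0.1163], [-0.0233, 0.1860]]
||T^(-1)||_F^2 = 0.1395^2 + (-0.1163)^2 + (-0.0233)^2 + 0.1860^2 = 0.0681
||T^(-1)||_F = sqrt(0.0681) = 0.2610

0.2610


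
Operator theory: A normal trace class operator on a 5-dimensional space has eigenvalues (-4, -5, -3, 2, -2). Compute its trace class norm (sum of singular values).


For a normal operator, singular values equal |eigenvalues|.
Trace norm = sum |lambda_i| = 4 + 5 + 3 + 2 + 2
= 16

16


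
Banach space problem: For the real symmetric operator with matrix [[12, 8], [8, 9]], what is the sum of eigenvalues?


For a self-adjoint (symmetric) matrix, the eigenvalues are real.
The sum of eigenvalues equals the trace of the matrix.
trace = 12 + 9 = 21

21


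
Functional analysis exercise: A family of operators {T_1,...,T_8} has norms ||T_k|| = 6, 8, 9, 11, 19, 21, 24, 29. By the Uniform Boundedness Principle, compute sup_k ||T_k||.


By the Uniform Boundedness Principle, the supremum of norms is finite.
sup_k ||T_k|| = max(6, 8, 9, 11, 19, 21, 24, 29) = 29

29


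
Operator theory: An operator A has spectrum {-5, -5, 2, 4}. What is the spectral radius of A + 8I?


Spectrum of A + 8I = {3, 3, 10, 12}
Spectral radius = max |lambda| over the shifted spectrum
= max(3, 3, 10, 12) = 12

12


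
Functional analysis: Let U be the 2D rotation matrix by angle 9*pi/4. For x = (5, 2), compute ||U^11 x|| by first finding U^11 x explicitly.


U is a rotation by theta = 9*pi/4
U^11 = rotation by 11*theta = 99*pi/4 = 3*pi/4 (mod 2*pi)
cos(3*pi/4) = -0.7071, sin(3*pi/4) = 0.7071
U^11 x = (-0.7071 * 5 - 0.7071 * 2, 0.7071 * 5 + -0.7071 * 2)
= (-4.9497, 2.1213)
||U^11 x|| = sqrt((-4.9497)^2 + 2.1213^2) = sqrt(29.0000) = 5.3852

5.3852


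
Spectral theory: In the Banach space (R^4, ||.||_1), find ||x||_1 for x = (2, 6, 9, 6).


The l^1 norm equals the sum of absolute values of all components.
||x||_1 = 2 + 6 + 9 + 6
= 23

23.0000


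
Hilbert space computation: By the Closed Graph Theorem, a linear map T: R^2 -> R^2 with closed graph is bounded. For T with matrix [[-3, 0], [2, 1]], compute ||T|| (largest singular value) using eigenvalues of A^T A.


A^T A = [[13, 2], [2, 1]]
trace(A^T A) = 14, det(A^T A) = 9
discriminant = 14^2 - 4*9 = 160
Largest eigenvalue of A^T A = (trace + sqrt(disc))/2 = 13.3246
||T|| = sqrt(13.3246) = 3.6503

3.6503


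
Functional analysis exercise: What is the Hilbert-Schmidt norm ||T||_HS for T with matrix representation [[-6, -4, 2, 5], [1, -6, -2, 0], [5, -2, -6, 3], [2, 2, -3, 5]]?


The Hilbert-Schmidt norm is sqrt(sum of squares of all entries).
Sum of squares = (-6)^2 + (-4)^2 + 2^2 + 5^2 + 1^2 + (-6)^2 + (-2)^2 + 0^2 + 5^2 + (-2)^2 + (-6)^2 + 3^2 + 2^2 + 2^2 + (-3)^2 + 5^2
= 36 + 16 + 4 + 25 + 1 + 36 + 4 + 0 + 25 + 4 + 36 + 9 + 4 + 4 + 9 + 25 = 238
||T||_HS = sqrt(238) = 15.4272

15.4272


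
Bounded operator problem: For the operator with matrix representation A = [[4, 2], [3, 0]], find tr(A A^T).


trace(A * A^T) = sum of squares of all entries
= 4^2 + 2^2 + 3^2 + 0^2
= 16 + 4 + 9 + 0
= 29

29


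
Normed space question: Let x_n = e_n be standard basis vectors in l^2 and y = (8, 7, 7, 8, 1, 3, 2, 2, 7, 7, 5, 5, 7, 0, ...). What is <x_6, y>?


x_6 = e_6 is the standard basis vector with 1 in position 6.
<x_6, y> = y_6 = 3
As n -> infinity, <x_n, y> -> 0, confirming weak convergence of (x_n) to 0.

3


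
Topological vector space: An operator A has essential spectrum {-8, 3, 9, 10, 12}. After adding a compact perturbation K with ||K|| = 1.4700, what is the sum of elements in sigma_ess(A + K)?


By Weyl's theorem, the essential spectrum is invariant under compact perturbations.
sigma_ess(A + K) = sigma_ess(A) = {-8, 3, 9, 10, 12}
Sum = -8 + 3 + 9 + 10 + 12 = 26

26
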